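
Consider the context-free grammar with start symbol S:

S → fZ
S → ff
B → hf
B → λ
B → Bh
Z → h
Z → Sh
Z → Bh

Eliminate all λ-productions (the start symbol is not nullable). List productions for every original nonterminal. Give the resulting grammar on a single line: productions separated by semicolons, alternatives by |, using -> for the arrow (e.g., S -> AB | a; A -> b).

S -> fZ | ff; B -> h | Bh | hf; Z -> h | Bh | Sh

Nullable set: {B}.
Drop B -> λ.
B -> Bh: B nullable, giving Bh | h.
Z -> Bh: B nullable, giving Bh | h.
Unchanged (no nullable symbols): S -> fZ; S -> ff; B -> hf; Z -> Sh; Z -> h.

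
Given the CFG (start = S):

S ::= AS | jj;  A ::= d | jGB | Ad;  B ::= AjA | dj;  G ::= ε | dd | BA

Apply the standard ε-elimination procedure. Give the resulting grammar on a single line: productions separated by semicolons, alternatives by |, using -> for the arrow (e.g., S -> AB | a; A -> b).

S -> AS | jj; A -> d | Ad | jB | jGB; B -> dj | AjA; G -> BA | dd

Nullable set: {G}.
A -> jGB: G nullable, giving jB | jGB.
Drop G -> ε.
Unchanged (no nullable symbols): S -> AS; S -> jj; A -> Ad; A -> d; B -> AjA; B -> dj; G -> BA; G -> dd.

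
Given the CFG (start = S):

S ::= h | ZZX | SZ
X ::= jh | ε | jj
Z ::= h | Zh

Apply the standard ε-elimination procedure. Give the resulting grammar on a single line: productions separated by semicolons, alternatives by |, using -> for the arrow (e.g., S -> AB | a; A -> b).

Nullable set: {X}.
S -> ZZX: X nullable, giving ZZ | ZZX.
Drop X -> ε.
Unchanged (no nullable symbols): S -> SZ; S -> h; X -> jh; X -> jj; Z -> Zh; Z -> h.

S -> h | SZ | ZZ | ZZX; X -> jh | jj; Z -> h | Zh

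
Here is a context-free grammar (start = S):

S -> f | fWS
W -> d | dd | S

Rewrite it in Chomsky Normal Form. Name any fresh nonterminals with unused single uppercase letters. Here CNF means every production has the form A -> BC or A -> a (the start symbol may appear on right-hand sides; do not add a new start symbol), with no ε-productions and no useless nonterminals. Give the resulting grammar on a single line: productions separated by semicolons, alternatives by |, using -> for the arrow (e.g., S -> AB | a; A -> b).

S -> f | AC; A -> f; B -> d; C -> WS; D -> WS; W -> d | f | AD | BB

No ε-productions.
After unit-elimination: S -> f | fWS; W -> d | f | dd | fWS.
TERM: introduce B -> d, A -> f and substitute in every rule of length ≥2.
BIN: S -> AWS becomes S -> AC, C -> WS; W -> AWS becomes W -> AD, D -> WS.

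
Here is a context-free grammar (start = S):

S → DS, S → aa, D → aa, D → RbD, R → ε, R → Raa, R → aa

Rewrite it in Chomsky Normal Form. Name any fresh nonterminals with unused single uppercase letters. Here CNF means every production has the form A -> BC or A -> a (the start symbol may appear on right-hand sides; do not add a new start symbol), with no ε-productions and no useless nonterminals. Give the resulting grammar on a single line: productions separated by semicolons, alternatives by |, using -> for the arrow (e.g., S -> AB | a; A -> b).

S -> BB | DS; A -> b; B -> a; C -> AD; D -> AD | BB | RC; E -> BB; R -> BB | RE

Nullable: {R}; after ε-elimination: S -> DS | aa; D -> aa | bD | RbD; R -> aa | Raa.
No unit productions to eliminate.
TERM: introduce B -> a, A -> b and substitute in every rule of length ≥2.
BIN: D -> RAD becomes D -> RC, C -> AD; R -> RBB becomes R -> RE, E -> BB.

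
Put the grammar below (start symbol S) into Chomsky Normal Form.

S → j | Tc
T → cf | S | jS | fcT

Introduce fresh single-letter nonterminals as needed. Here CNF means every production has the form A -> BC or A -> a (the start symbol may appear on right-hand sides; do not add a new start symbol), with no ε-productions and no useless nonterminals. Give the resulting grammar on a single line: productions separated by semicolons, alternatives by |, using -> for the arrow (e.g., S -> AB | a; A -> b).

S -> j | TA; A -> c; B -> f; C -> j; D -> AT; T -> j | AB | BD | CS | TA

No ε-productions.
After unit-elimination: S -> j | Tc; T -> j | Tc | cf | jS | fcT.
TERM: introduce A -> c, B -> f, C -> j and substitute in every rule of length ≥2.
BIN: T -> BAT becomes T -> BD, D -> AT.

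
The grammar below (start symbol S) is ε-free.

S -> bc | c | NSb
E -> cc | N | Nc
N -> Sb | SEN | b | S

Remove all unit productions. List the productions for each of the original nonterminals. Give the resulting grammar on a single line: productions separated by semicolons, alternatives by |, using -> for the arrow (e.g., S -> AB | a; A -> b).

Unit productions: E->N, N->S.
Unit pairs (A ⇒* B via units): (E,N), (E,S), (N,S).
S: inherits non-unit rules of {S} → NSb | bc | c.
E: inherits non-unit rules of {E, N, S} → NSb | Nc | SEN | Sb | b | bc | c | cc.
N: inherits non-unit rules of {N, S} → NSb | SEN | Sb | b | bc | c.

S -> c | bc | NSb; E -> b | c | Nc | Sb | bc | cc | NSb | SEN; N -> b | c | Sb | bc | NSb | SEN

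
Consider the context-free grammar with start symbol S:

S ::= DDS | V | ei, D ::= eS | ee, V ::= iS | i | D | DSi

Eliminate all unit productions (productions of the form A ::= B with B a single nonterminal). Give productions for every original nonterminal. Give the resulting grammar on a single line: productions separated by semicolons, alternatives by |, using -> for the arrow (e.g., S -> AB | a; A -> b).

Unit productions: S->V, V->D.
Unit pairs (A ⇒* B via units): (S,D), (S,V), (V,D).
S: inherits non-unit rules of {D, S, V} → DDS | DSi | eS | ee | ei | i | iS.
D: inherits non-unit rules of {D} → eS | ee.
V: inherits non-unit rules of {D, V} → DSi | eS | ee | i | iS.

S -> i | eS | ee | ei | iS | DDS | DSi; D -> eS | ee; V -> i | eS | ee | iS | DSi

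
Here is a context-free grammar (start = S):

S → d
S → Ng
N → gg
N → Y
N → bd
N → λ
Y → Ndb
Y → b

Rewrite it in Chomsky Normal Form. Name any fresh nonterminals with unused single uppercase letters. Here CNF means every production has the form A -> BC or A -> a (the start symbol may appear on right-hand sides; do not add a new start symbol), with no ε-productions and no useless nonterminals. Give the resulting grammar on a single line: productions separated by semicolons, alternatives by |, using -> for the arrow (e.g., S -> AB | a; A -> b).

S -> d | g | NC; A -> d; B -> b; C -> g; D -> AB; N -> b | AB | BA | CC | ND

Nullable: {N}; after ε-elimination: S -> d | g | Ng; N -> Y | bd | gg; Y -> b | db | Ndb.
After unit-elimination: S -> d | g | Ng; N -> b | bd | db | gg | Ndb; Y -> b | db | Ndb.
TERM: introduce B -> b, A -> d, C -> g and substitute in every rule of length ≥2.
BIN: N -> NAB becomes N -> ND, D -> AB; Y -> NAB becomes Y -> NE, E -> AB.
Drop unreachable/unproductive: Y.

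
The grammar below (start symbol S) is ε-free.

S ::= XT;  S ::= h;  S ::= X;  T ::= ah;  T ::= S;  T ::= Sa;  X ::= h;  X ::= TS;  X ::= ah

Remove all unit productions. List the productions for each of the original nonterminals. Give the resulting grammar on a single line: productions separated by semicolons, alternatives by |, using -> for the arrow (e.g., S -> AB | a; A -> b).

S -> h | TS | XT | ah; T -> h | Sa | TS | XT | ah; X -> h | TS | ah

Unit productions: S->X, T->S.
Unit pairs (A ⇒* B via units): (S,X), (T,S), (T,X).
S: inherits non-unit rules of {S, X} → TS | XT | ah | h.
T: inherits non-unit rules of {S, T, X} → Sa | TS | XT | ah | h.
X: inherits non-unit rules of {X} → TS | ah | h.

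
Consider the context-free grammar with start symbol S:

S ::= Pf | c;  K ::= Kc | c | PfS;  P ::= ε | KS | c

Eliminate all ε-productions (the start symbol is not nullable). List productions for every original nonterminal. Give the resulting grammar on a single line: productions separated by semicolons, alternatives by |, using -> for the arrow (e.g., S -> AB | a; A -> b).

S -> c | f | Pf; K -> c | Kc | fS | PfS; P -> c | KS

Nullable set: {P}.
S -> Pf: P nullable, giving Pf | f.
K -> PfS: P nullable, giving PfS | fS.
Drop P -> ε.
Unchanged (no nullable symbols): S -> c; K -> Kc; K -> c; P -> KS; P -> c.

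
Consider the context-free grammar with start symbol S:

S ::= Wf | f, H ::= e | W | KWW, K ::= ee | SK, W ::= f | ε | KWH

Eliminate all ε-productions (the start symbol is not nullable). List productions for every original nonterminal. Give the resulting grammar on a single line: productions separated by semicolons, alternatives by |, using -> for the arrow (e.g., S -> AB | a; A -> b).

S -> f | Wf; H -> K | W | e | KW | KWW; K -> SK | ee; W -> K | f | KH | KW | KWH

Nullable set: {H, W}.
S -> Wf: W nullable, giving Wf | f.
H -> KWW: W, W nullable, giving K | KW | KWW.
H -> W: W nullable, giving W.
Drop W -> ε.
W -> KWH: W, H nullable, giving K | KH | KW | KWH.
Unchanged (no nullable symbols): S -> f; H -> e; K -> SK; K -> ee; W -> f.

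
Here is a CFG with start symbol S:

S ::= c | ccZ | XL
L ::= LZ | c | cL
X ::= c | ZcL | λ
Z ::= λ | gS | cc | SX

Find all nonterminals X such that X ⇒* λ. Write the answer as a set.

{X, Z}

Directly nullable (have an ε-rule): {X, Z}.
Not nullable: L, S — each has a terminal in every rule's right-hand side or depends on a non-nullable symbol.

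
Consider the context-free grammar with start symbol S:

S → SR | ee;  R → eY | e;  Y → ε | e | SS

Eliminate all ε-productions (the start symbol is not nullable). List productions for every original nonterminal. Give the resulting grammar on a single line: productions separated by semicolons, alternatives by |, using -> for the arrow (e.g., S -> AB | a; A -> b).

Nullable set: {Y}.
R -> eY: Y nullable, giving e | eY.
Drop Y -> ε.
Unchanged (no nullable symbols): S -> SR; S -> ee; R -> e; Y -> SS; Y -> e.

S -> SR | ee; R -> e | eY; Y -> e | SS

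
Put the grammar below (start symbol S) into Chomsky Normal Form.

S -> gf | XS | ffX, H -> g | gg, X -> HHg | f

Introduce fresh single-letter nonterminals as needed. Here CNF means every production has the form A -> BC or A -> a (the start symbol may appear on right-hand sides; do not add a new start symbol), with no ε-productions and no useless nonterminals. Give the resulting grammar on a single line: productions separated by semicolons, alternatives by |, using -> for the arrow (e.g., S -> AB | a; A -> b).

S -> AB | BC | XS; A -> g; B -> f; C -> BX; D -> HA; H -> g | AA; X -> f | HD

No ε-productions.
No unit productions to eliminate.
TERM: introduce B -> f, A -> g and substitute in every rule of length ≥2.
BIN: S -> BBX becomes S -> BC, C -> BX; X -> HHA becomes X -> HD, D -> HA.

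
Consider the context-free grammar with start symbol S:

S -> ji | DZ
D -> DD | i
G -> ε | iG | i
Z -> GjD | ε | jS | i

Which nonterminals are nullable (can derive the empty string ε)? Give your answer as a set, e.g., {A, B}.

{G, Z}

Directly nullable (have an ε-rule): {G, Z}.
Not nullable: D, S — each has a terminal in every rule's right-hand side or depends on a non-nullable symbol.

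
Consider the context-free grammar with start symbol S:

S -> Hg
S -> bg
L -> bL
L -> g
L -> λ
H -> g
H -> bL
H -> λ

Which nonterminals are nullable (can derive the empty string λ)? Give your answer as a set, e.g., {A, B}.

Directly nullable (have an ε-rule): {H, L}.
Not nullable: S — each has a terminal in every rule's right-hand side or depends on a non-nullable symbol.

{H, L}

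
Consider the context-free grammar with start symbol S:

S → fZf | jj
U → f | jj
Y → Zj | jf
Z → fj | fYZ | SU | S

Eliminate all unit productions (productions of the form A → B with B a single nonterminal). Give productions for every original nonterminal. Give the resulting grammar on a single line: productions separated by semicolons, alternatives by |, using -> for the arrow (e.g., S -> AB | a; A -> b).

S -> jj | fZf; U -> f | jj; Y -> Zj | jf; Z -> SU | fj | jj | fYZ | fZf

Unit productions: Z->S.
Unit pairs (A ⇒* B via units): (Z,S).
S: inherits non-unit rules of {S} → fZf | jj.
U: inherits non-unit rules of {U} → f | jj.
Y: inherits non-unit rules of {Y} → Zj | jf.
Z: inherits non-unit rules of {S, Z} → SU | fYZ | fZf | fj | jj.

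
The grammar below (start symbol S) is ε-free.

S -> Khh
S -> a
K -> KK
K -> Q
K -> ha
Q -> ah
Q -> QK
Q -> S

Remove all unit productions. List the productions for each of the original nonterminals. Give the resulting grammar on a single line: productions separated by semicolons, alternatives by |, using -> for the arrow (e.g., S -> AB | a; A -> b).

Unit productions: K->Q, Q->S.
Unit pairs (A ⇒* B via units): (K,Q), (K,S), (Q,S).
S: inherits non-unit rules of {S} → Khh | a.
K: inherits non-unit rules of {K, Q, S} → KK | Khh | QK | a | ah | ha.
Q: inherits non-unit rules of {Q, S} → Khh | QK | a | ah.

S -> a | Khh; K -> a | KK | QK | ah | ha | Khh; Q -> a | QK | ah | Khh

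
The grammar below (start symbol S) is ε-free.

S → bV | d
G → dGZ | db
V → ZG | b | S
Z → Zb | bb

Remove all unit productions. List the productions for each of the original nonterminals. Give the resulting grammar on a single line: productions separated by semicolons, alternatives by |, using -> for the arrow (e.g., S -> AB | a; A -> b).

Unit productions: V->S.
Unit pairs (A ⇒* B via units): (V,S).
S: inherits non-unit rules of {S} → bV | d.
G: inherits non-unit rules of {G} → dGZ | db.
V: inherits non-unit rules of {S, V} → ZG | b | bV | d.
Z: inherits non-unit rules of {Z} → Zb | bb.

S -> d | bV; G -> db | dGZ; V -> b | d | ZG | bV; Z -> Zb | bb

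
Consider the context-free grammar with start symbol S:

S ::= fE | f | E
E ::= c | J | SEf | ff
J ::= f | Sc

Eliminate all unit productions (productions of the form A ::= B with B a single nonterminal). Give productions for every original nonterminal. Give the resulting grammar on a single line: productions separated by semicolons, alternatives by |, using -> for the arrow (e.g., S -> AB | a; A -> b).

S -> c | f | Sc | fE | ff | SEf; E -> c | f | Sc | ff | SEf; J -> f | Sc

Unit productions: E->J, S->E.
Unit pairs (A ⇒* B via units): (E,J), (S,E), (S,J).
S: inherits non-unit rules of {E, J, S} → SEf | Sc | c | f | fE | ff.
E: inherits non-unit rules of {E, J} → SEf | Sc | c | f | ff.
J: inherits non-unit rules of {J} → Sc | f.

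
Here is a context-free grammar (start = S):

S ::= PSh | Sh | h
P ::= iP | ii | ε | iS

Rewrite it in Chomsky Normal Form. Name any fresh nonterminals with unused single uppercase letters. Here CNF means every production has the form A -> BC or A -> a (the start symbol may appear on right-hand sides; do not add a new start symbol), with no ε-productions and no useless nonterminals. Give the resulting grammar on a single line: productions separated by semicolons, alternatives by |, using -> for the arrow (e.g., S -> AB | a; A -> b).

S -> h | PC | SB; A -> i; B -> h; C -> SB; P -> i | AA | AP | AS

Nullable: {P}; after ε-elimination: S -> h | Sh | PSh; P -> i | iP | iS | ii.
No unit productions to eliminate.
TERM: introduce B -> h, A -> i and substitute in every rule of length ≥2.
BIN: S -> PSB becomes S -> PC, C -> SB.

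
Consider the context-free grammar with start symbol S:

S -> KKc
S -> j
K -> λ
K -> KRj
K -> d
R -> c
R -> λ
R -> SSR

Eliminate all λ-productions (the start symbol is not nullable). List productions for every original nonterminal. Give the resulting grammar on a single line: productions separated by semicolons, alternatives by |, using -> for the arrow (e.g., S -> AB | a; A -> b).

Nullable set: {K, R}.
S -> KKc: K, K nullable, giving KKc | Kc | c.
Drop K -> λ.
K -> KRj: K, R nullable, giving KRj | Kj | Rj | j.
Drop R -> λ.
R -> SSR: R nullable, giving SS | SSR.
Unchanged (no nullable symbols): S -> j; K -> d; R -> c.

S -> c | j | Kc | KKc; K -> d | j | Kj | Rj | KRj; R -> c | SS | SSR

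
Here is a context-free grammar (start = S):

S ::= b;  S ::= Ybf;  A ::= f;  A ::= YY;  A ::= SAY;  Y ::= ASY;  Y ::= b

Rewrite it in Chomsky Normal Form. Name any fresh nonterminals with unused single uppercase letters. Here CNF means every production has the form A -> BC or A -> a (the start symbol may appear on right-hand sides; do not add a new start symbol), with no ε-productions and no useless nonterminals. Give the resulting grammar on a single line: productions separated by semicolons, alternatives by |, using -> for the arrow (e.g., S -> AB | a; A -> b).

S -> b | YE; A -> f | SD | YY; B -> b; C -> f; D -> AY; E -> BC; F -> SY; Y -> b | AF

No ε-productions.
No unit productions to eliminate.
TERM: introduce B -> b, C -> f and substitute in every rule of length ≥2.
BIN: A -> SAY becomes A -> SD, D -> AY; S -> YBC becomes S -> YE, E -> BC; Y -> ASY becomes Y -> AF, F -> SY.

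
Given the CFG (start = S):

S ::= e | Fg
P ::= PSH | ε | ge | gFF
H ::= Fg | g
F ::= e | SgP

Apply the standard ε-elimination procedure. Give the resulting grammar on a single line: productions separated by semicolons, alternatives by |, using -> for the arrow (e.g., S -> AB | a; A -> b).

Nullable set: {P}.
F -> SgP: P nullable, giving Sg | SgP.
Drop P -> ε.
P -> PSH: P nullable, giving PSH | SH.
Unchanged (no nullable symbols): S -> Fg; S -> e; F -> e; H -> Fg; H -> g; P -> gFF; P -> ge.

S -> e | Fg; F -> e | Sg | SgP; H -> g | Fg; P -> SH | ge | PSH | gFF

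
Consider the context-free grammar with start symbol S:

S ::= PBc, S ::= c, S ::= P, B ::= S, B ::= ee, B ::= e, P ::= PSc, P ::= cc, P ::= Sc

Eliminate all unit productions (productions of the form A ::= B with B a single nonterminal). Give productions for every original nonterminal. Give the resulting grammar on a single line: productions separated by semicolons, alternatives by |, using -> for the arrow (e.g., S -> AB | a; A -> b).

Unit productions: B->S, S->P.
Unit pairs (A ⇒* B via units): (B,P), (B,S), (S,P).
S: inherits non-unit rules of {P, S} → PBc | PSc | Sc | c | cc.
B: inherits non-unit rules of {B, P, S} → PBc | PSc | Sc | c | cc | e | ee.
P: inherits non-unit rules of {P} → PSc | Sc | cc.

S -> c | Sc | cc | PBc | PSc; B -> c | e | Sc | cc | ee | PBc | PSc; P -> Sc | cc | PSc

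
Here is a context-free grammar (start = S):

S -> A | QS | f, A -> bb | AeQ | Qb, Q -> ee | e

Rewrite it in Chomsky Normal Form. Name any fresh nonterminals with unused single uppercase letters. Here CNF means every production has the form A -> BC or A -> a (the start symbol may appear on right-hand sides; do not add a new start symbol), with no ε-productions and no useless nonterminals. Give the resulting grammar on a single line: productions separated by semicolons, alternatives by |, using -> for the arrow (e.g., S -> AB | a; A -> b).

S -> f | AE | CC | QC | QS; A -> AD | CC | QC; B -> e; C -> b; D -> BQ; E -> BQ; Q -> e | BB

No ε-productions.
After unit-elimination: S -> f | QS | Qb | bb | AeQ; A -> Qb | bb | AeQ; Q -> e | ee.
TERM: introduce C -> b, B -> e and substitute in every rule of length ≥2.
BIN: A -> ABQ becomes A -> AD, D -> BQ; S -> ABQ becomes S -> AE, E -> BQ.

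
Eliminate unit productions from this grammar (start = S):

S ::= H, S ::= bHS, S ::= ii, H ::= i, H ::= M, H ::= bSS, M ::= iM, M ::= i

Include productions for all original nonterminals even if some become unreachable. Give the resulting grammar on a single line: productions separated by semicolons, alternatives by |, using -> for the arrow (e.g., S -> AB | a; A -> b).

S -> i | iM | ii | bHS | bSS; H -> i | iM | bSS; M -> i | iM

Unit productions: H->M, S->H.
Unit pairs (A ⇒* B via units): (H,M), (S,H), (S,M).
S: inherits non-unit rules of {H, M, S} → bHS | bSS | i | iM | ii.
H: inherits non-unit rules of {H, M} → bSS | i | iM.
M: inherits non-unit rules of {M} → i | iM.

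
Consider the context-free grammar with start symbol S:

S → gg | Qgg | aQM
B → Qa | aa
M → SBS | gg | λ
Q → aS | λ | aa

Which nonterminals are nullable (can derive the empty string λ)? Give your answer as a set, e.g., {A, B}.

{M, Q}

Directly nullable (have an ε-rule): {M, Q}.
Not nullable: B, S — each has a terminal in every rule's right-hand side or depends on a non-nullable symbol.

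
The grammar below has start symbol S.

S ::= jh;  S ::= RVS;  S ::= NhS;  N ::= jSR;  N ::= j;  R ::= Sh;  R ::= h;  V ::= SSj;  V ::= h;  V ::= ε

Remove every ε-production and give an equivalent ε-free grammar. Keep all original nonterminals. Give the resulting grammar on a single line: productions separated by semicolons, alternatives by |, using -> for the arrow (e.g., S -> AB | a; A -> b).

Nullable set: {V}.
S -> RVS: V nullable, giving RS | RVS.
Drop V -> ε.
Unchanged (no nullable symbols): S -> NhS; S -> jh; N -> j; N -> jSR; R -> Sh; R -> h; V -> SSj; V -> h.

S -> RS | jh | NhS | RVS; N -> j | jSR; R -> h | Sh; V -> h | SSj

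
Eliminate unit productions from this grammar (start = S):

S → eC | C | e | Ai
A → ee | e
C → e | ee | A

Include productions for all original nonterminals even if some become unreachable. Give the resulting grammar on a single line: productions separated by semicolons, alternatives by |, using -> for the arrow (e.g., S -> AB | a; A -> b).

Unit productions: C->A, S->C.
Unit pairs (A ⇒* B via units): (C,A), (S,A), (S,C).
S: inherits non-unit rules of {A, C, S} → Ai | e | eC | ee.
A: inherits non-unit rules of {A} → e | ee.
C: inherits non-unit rules of {A, C} → e | ee.

S -> e | Ai | eC | ee; A -> e | ee; C -> e | ee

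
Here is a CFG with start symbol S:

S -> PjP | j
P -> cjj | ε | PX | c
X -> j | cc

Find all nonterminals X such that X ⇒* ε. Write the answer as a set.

Directly nullable (have an ε-rule): {P}.
Not nullable: S, X — each has a terminal in every rule's right-hand side or depends on a non-nullable symbol.

{P}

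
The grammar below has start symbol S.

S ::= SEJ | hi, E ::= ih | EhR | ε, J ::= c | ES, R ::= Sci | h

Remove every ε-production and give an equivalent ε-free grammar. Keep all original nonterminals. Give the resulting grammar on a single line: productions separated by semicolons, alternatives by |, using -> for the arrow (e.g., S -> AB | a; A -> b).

S -> SJ | hi | SEJ; E -> hR | ih | EhR; J -> S | c | ES; R -> h | Sci

Nullable set: {E}.
S -> SEJ: E nullable, giving SEJ | SJ.
Drop E -> ε.
E -> EhR: E nullable, giving EhR | hR.
J -> ES: E nullable, giving ES | S.
Unchanged (no nullable symbols): S -> hi; E -> ih; J -> c; R -> Sci; R -> h.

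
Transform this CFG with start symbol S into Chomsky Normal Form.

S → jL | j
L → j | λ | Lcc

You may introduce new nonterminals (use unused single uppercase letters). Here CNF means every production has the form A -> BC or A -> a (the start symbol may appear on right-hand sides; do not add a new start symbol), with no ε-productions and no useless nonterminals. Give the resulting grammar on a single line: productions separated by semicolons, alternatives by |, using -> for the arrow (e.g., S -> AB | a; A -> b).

Nullable: {L}; after ε-elimination: S -> j | jL; L -> j | cc | Lcc.
No unit productions to eliminate.
TERM: introduce A -> c, B -> j and substitute in every rule of length ≥2.
BIN: L -> LAA becomes L -> LC, C -> AA.

S -> j | BL; A -> c; B -> j; C -> AA; L -> j | AA | LC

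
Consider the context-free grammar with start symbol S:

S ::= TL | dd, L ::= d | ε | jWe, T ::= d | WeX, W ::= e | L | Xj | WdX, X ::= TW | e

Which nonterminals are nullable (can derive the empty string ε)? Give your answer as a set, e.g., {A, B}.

{L, W}

Directly nullable (have an ε-rule): {L}.
W is nullable via W -> L (every symbol on the right is already known nullable).
Not nullable: S, T, X — each has a terminal in every rule's right-hand side or depends on a non-nullable symbol.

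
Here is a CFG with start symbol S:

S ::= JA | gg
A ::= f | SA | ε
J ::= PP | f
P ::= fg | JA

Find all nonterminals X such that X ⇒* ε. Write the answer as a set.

{A}

Directly nullable (have an ε-rule): {A}.
Not nullable: J, P, S — each has a terminal in every rule's right-hand side or depends on a non-nullable symbol.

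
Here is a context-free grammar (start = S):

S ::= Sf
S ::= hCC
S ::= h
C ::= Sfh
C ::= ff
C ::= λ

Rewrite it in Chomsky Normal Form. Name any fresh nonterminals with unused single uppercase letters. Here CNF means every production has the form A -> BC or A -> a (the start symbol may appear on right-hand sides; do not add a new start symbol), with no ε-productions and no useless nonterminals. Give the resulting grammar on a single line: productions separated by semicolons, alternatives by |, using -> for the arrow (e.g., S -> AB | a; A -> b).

Nullable: {C}; after ε-elimination: S -> h | Sf | hC | hCC; C -> ff | Sfh.
No unit productions to eliminate.
TERM: introduce A -> f, B -> h and substitute in every rule of length ≥2.
BIN: C -> SAB becomes C -> SD, D -> AB; S -> BCC becomes S -> BE, E -> CC.

S -> h | BC | BE | SA; A -> f; B -> h; C -> AA | SD; D -> AB; E -> CC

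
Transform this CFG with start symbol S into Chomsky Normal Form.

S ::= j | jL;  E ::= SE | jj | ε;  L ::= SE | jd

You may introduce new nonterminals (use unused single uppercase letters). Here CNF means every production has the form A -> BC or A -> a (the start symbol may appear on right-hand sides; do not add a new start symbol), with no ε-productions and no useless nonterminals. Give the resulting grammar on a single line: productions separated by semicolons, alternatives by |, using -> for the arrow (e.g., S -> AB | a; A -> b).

S -> j | AL; A -> j; B -> d; E -> j | AA | AL | SE; L -> j | AB | AL | SE

Nullable: {E}; after ε-elimination: S -> j | jL; E -> S | SE | jj; L -> S | SE | jd.
After unit-elimination: S -> j | jL; E -> j | SE | jL | jj; L -> j | SE | jL | jd.
TERM: introduce B -> d, A -> j and substitute in every rule of length ≥2.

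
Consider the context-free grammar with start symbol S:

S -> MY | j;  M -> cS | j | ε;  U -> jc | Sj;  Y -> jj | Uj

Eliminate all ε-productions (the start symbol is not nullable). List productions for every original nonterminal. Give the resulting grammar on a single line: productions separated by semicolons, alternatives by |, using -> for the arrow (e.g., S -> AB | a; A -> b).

S -> Y | j | MY; M -> j | cS; U -> Sj | jc; Y -> Uj | jj

Nullable set: {M}.
S -> MY: M nullable, giving MY | Y.
Drop M -> ε.
Unchanged (no nullable symbols): S -> j; M -> cS; M -> j; U -> Sj; U -> jc; Y -> Uj; Y -> jj.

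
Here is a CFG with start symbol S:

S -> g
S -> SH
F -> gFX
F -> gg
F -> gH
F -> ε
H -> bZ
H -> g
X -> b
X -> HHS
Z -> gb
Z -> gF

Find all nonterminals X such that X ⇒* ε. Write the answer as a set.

{F}

Directly nullable (have an ε-rule): {F}.
Not nullable: H, S, X, Z — each has a terminal in every rule's right-hand side or depends on a non-nullable symbol.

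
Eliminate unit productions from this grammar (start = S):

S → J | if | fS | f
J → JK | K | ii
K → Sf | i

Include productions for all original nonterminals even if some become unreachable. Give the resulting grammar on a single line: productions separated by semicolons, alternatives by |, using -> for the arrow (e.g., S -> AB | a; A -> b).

Unit productions: J->K, S->J.
Unit pairs (A ⇒* B via units): (J,K), (S,J), (S,K).
S: inherits non-unit rules of {J, K, S} → JK | Sf | f | fS | i | if | ii.
J: inherits non-unit rules of {J, K} → JK | Sf | i | ii.
K: inherits non-unit rules of {K} → Sf | i.

S -> f | i | JK | Sf | fS | if | ii; J -> i | JK | Sf | ii; K -> i | Sf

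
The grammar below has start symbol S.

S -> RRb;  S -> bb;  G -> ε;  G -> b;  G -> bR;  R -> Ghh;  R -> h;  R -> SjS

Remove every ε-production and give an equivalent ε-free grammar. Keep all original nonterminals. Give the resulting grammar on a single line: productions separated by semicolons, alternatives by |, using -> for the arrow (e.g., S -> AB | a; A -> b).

S -> bb | RRb; G -> b | bR; R -> h | hh | Ghh | SjS

Nullable set: {G}.
Drop G -> ε.
R -> Ghh: G nullable, giving Ghh | hh.
Unchanged (no nullable symbols): S -> RRb; S -> bb; G -> b; G -> bR; R -> SjS; R -> h.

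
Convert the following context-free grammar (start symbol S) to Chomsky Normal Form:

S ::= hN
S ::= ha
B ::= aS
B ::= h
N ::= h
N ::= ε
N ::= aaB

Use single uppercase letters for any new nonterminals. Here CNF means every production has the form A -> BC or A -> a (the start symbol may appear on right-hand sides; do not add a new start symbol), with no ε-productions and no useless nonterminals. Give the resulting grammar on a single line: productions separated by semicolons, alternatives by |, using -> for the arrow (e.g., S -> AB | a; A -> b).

Nullable: {N}; after ε-elimination: S -> h | hN | ha; B -> h | aS; N -> h | aaB.
No unit productions to eliminate.
TERM: introduce A -> a, C -> h and substitute in every rule of length ≥2.
BIN: N -> AAB becomes N -> AD, D -> AB.

S -> h | CA | CN; A -> a; B -> h | AS; C -> h; D -> AB; N -> h | AD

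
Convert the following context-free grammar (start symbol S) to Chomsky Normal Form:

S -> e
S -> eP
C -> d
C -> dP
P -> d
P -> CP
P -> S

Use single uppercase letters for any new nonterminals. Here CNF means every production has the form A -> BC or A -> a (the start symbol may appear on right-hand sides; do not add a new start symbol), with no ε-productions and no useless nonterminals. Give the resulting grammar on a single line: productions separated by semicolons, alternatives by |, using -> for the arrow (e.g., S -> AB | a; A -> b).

No ε-productions.
After unit-elimination: S -> e | eP; C -> d | dP; P -> d | e | CP | eP.
TERM: introduce A -> d, B -> e and substitute in every rule of length ≥2.

S -> e | BP; A -> d; B -> e; C -> d | AP; P -> d | e | BP | CP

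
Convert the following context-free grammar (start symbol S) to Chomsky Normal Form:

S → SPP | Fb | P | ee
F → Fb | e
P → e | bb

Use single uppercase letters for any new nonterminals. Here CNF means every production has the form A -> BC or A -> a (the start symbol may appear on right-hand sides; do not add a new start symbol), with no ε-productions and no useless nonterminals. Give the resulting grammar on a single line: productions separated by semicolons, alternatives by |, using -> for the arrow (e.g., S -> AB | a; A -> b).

S -> e | AA | BB | FA | SC; A -> b; B -> e; C -> PP; F -> e | FA; P -> e | AA

No ε-productions.
After unit-elimination: S -> e | Fb | bb | ee | SPP; F -> e | Fb; P -> e | bb.
TERM: introduce A -> b, B -> e and substitute in every rule of length ≥2.
BIN: S -> SPP becomes S -> SC, C -> PP.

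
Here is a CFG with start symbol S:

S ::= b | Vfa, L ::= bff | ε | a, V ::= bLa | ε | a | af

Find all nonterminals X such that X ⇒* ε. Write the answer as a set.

Directly nullable (have an ε-rule): {L, V}.
Not nullable: S — each has a terminal in every rule's right-hand side or depends on a non-nullable symbol.

{L, V}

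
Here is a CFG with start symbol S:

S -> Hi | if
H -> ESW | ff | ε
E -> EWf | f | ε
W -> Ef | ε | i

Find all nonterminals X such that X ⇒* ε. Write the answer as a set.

Directly nullable (have an ε-rule): {E, H, W}.
Not nullable: S — each has a terminal in every rule's right-hand side or depends on a non-nullable symbol.

{E, H, W}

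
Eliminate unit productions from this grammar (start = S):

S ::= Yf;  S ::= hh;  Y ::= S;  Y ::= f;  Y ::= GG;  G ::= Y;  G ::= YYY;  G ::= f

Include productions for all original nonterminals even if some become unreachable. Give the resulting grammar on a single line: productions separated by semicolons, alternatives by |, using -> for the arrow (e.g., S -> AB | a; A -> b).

Unit productions: G->Y, Y->S.
Unit pairs (A ⇒* B via units): (G,S), (G,Y), (Y,S).
S: inherits non-unit rules of {S} → Yf | hh.
G: inherits non-unit rules of {G, S, Y} → GG | YYY | Yf | f | hh.
Y: inherits non-unit rules of {S, Y} → GG | Yf | f | hh.

S -> Yf | hh; G -> f | GG | Yf | hh | YYY; Y -> f | GG | Yf | hh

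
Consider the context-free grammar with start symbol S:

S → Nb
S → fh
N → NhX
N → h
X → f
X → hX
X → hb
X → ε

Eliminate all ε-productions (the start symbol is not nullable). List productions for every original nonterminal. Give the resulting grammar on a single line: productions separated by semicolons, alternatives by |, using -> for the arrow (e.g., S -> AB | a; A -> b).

Nullable set: {X}.
N -> NhX: X nullable, giving Nh | NhX.
Drop X -> ε.
X -> hX: X nullable, giving h | hX.
Unchanged (no nullable symbols): S -> Nb; S -> fh; N -> h; X -> f; X -> hb.

S -> Nb | fh; N -> h | Nh | NhX; X -> f | h | hX | hb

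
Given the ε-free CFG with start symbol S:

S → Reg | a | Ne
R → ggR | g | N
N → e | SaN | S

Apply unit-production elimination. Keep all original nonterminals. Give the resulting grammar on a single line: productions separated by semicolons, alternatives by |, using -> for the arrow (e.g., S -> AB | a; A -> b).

Unit productions: N->S, R->N.
Unit pairs (A ⇒* B via units): (N,S), (R,N), (R,S).
S: inherits non-unit rules of {S} → Ne | Reg | a.
N: inherits non-unit rules of {N, S} → Ne | Reg | SaN | a | e.
R: inherits non-unit rules of {N, R, S} → Ne | Reg | SaN | a | e | g | ggR.

S -> a | Ne | Reg; N -> a | e | Ne | Reg | SaN; R -> a | e | g | Ne | Reg | SaN | ggR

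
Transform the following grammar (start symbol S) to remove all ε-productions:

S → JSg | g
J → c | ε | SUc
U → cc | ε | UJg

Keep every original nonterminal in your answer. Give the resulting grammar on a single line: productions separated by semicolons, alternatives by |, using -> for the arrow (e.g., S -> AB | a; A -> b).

S -> g | Sg | JSg; J -> c | Sc | SUc; U -> g | Jg | Ug | cc | UJg

Nullable set: {J, U}.
S -> JSg: J nullable, giving JSg | Sg.
Drop J -> ε.
J -> SUc: U nullable, giving SUc | Sc.
Drop U -> ε.
U -> UJg: U, J nullable, giving Jg | UJg | Ug | g.
Unchanged (no nullable symbols): S -> g; J -> c; U -> cc.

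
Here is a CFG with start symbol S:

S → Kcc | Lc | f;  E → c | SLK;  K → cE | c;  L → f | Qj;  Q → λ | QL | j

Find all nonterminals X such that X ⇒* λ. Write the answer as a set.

{Q}

Directly nullable (have an ε-rule): {Q}.
Not nullable: E, K, L, S — each has a terminal in every rule's right-hand side or depends on a non-nullable symbol.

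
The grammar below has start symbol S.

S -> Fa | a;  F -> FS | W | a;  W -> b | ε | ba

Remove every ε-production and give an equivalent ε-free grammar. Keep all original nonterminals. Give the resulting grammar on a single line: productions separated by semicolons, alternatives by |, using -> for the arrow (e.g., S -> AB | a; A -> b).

Nullable set: {F, W}.
S -> Fa: F nullable, giving Fa | a.
F -> FS: F nullable, giving FS | S.
F -> W: W nullable, giving W.
Drop W -> ε.
Unchanged (no nullable symbols): S -> a; F -> a; W -> b; W -> ba.

S -> a | Fa; F -> S | W | a | FS; W -> b | ba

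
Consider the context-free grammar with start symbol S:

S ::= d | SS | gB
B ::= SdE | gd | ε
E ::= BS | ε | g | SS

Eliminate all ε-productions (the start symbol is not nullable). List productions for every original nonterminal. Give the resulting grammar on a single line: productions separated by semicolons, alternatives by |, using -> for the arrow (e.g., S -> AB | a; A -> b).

S -> d | g | SS | gB; B -> Sd | gd | SdE; E -> S | g | BS | SS

Nullable set: {B, E}.
S -> gB: B nullable, giving g | gB.
Drop B -> ε.
B -> SdE: E nullable, giving Sd | SdE.
Drop E -> ε.
E -> BS: B nullable, giving BS | S.
Unchanged (no nullable symbols): S -> SS; S -> d; B -> gd; E -> SS; E -> g.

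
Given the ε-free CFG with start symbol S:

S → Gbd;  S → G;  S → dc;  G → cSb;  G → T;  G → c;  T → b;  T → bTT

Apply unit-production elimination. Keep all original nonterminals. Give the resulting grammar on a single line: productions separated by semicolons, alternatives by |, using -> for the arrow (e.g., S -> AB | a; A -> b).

Unit productions: G->T, S->G.
Unit pairs (A ⇒* B via units): (G,T), (S,G), (S,T).
S: inherits non-unit rules of {G, S, T} → Gbd | b | bTT | c | cSb | dc.
G: inherits non-unit rules of {G, T} → b | bTT | c | cSb.
T: inherits non-unit rules of {T} → b | bTT.

S -> b | c | dc | Gbd | bTT | cSb; G -> b | c | bTT | cSb; T -> b | bTT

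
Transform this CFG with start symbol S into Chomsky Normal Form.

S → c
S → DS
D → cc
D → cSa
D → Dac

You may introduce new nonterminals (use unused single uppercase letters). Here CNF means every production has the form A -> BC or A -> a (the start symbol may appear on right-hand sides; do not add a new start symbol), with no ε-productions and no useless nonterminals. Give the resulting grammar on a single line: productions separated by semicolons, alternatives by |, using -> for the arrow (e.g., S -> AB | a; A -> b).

No ε-productions.
No unit productions to eliminate.
TERM: introduce A -> a, B -> c and substitute in every rule of length ≥2.
BIN: D -> BSA becomes D -> BC, C -> SA; D -> DAB becomes D -> DE, E -> AB.

S -> c | DS; A -> a; B -> c; C -> SA; D -> BB | BC | DE; E -> AB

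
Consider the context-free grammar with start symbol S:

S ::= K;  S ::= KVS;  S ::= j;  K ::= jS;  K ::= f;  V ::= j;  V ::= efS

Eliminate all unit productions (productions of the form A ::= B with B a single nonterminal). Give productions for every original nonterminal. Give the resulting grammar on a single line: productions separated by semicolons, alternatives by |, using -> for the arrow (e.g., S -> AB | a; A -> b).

S -> f | j | jS | KVS; K -> f | jS; V -> j | efS

Unit productions: S->K.
Unit pairs (A ⇒* B via units): (S,K).
S: inherits non-unit rules of {K, S} → KVS | f | j | jS.
K: inherits non-unit rules of {K} → f | jS.
V: inherits non-unit rules of {V} → efS | j.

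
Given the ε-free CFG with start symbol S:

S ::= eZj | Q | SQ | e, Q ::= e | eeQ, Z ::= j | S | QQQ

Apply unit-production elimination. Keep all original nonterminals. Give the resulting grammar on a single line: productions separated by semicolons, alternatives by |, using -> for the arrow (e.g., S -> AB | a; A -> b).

S -> e | SQ | eZj | eeQ; Q -> e | eeQ; Z -> e | j | SQ | QQQ | eZj | eeQ

Unit productions: S->Q, Z->S.
Unit pairs (A ⇒* B via units): (S,Q), (Z,Q), (Z,S).
S: inherits non-unit rules of {Q, S} → SQ | e | eZj | eeQ.
Q: inherits non-unit rules of {Q} → e | eeQ.
Z: inherits non-unit rules of {Q, S, Z} → QQQ | SQ | e | eZj | eeQ | j.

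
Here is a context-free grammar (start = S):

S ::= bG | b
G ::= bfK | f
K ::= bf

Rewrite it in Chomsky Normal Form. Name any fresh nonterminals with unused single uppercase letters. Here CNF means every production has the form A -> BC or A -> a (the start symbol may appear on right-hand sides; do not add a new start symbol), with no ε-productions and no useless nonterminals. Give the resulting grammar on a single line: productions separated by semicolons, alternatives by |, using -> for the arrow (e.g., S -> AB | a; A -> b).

No ε-productions.
No unit productions to eliminate.
TERM: introduce A -> b, B -> f and substitute in every rule of length ≥2.
BIN: G -> ABK becomes G -> AC, C -> BK.

S -> b | AG; A -> b; B -> f; C -> BK; G -> f | AC; K -> AB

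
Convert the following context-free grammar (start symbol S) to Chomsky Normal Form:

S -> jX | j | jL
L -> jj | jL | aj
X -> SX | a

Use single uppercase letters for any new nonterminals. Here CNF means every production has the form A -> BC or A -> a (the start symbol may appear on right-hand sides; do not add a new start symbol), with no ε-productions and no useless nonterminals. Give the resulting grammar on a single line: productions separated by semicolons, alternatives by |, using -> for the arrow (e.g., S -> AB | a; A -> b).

No ε-productions.
No unit productions to eliminate.
TERM: introduce A -> a, B -> j and substitute in every rule of length ≥2.

S -> j | BL | BX; A -> a; B -> j; L -> AB | BB | BL; X -> a | SX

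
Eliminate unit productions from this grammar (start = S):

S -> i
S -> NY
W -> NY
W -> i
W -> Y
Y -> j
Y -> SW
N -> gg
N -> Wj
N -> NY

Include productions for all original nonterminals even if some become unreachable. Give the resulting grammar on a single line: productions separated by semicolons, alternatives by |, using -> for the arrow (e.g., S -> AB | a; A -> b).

Unit productions: W->Y.
Unit pairs (A ⇒* B via units): (W,Y).
S: inherits non-unit rules of {S} → NY | i.
N: inherits non-unit rules of {N} → NY | Wj | gg.
W: inherits non-unit rules of {W, Y} → NY | SW | i | j.
Y: inherits non-unit rules of {Y} → SW | j.

S -> i | NY; N -> NY | Wj | gg; W -> i | j | NY | SW; Y -> j | SW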